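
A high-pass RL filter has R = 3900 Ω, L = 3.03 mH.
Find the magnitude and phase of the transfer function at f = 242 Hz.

Step 1 — Angular frequency: ω = 2π·242 = 1521 rad/s.
Step 2 — Transfer function: H(jω) = jωL/(R + jωL).
Step 3 — Numerator jωL = j·4.607; denominator R + jωL = 3900 + j4.607.
Step 4 — H = 1.396e-06 + j0.001181.
Step 5 — Magnitude: |H| = 0.001181 (-58.6 dB); phase: φ = 89.9°.

|H| = 0.001181 (-58.6 dB), φ = 89.9°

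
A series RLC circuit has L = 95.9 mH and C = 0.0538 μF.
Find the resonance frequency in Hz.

Step 1 — Resonance condition Im(Z)=0 gives ω₀ = 1/√(LC).
Step 2 — ω₀ = 1/√(0.0959·5.38e-08) = 1.392e+04 rad/s.
Step 3 — f₀ = ω₀/(2π) = 2216 Hz.

f₀ = 2216 Hz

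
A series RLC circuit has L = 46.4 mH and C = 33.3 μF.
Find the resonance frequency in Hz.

Step 1 — Resonance condition Im(Z)=0 gives ω₀ = 1/√(LC).
Step 2 — ω₀ = 1/√(0.0464·3.33e-05) = 804.5 rad/s.
Step 3 — f₀ = ω₀/(2π) = 128 Hz.

f₀ = 128 Hz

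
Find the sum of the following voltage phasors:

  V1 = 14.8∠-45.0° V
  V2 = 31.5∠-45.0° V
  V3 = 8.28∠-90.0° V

Step 1 — Convert each phasor to rectangular form:
  V1 = 14.8·(cos(-45.0°) + j·sin(-45.0°)) = 10.47 - j10.47 V
  V2 = 31.5·(cos(-45.0°) + j·sin(-45.0°)) = 22.27 - j22.27 V
  V3 = 8.28·(cos(-90.0°) + j·sin(-90.0°)) = 0 - j8.28 V
Step 2 — Sum components: V_total = 32.74 - j41.02 V.
Step 3 — Convert to polar: |V_total| = 52.48 V, ∠V_total = -51.4°.

V_total = 52.48∠-51.4° V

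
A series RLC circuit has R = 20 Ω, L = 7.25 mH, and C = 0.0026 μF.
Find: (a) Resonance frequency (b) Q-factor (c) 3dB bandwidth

Step 1 — Resonance: ω₀ = 1/√(LC) = 1/√(0.00725·2.6e-09) = 2.303e+05 rad/s.
Step 2 — f₀ = ω₀/(2π) = 3.666e+04 Hz.
Step 3 — Series Q: Q = ω₀L/R = 2.303e+05·0.00725/20 = 83.49.
Step 4 — Bandwidth: Δω = ω₀/Q = 2759 rad/s; BW = Δω/(2π) = 439 Hz.

(a) f₀ = 3.666e+04 Hz  (b) Q = 83.49  (c) BW = 439 Hz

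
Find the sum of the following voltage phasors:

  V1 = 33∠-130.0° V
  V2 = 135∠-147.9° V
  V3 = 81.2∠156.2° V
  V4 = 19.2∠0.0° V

Step 1 — Convert each phasor to rectangular form:
  V1 = 33·(cos(-130.0°) + j·sin(-130.0°)) = -21.21 - j25.28 V
  V2 = 135·(cos(-147.9°) + j·sin(-147.9°)) = -114.4 - j71.74 V
  V3 = 81.2·(cos(156.2°) + j·sin(156.2°)) = -74.29 + j32.77 V
  V4 = 19.2·(cos(0.0°) + j·sin(0.0°)) = 19.2 V
Step 2 — Sum components: V_total = -190.7 - j64.25 V.
Step 3 — Convert to polar: |V_total| = 201.2 V, ∠V_total = -161.4°.

V_total = 201.2∠-161.4° V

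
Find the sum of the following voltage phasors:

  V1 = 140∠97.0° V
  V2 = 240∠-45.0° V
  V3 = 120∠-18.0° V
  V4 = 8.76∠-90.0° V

Step 1 — Convert each phasor to rectangular form:
  V1 = 140·(cos(97.0°) + j·sin(97.0°)) = -17.06 + j139 V
  V2 = 240·(cos(-45.0°) + j·sin(-45.0°)) = 169.7 - j169.7 V
  V3 = 120·(cos(-18.0°) + j·sin(-18.0°)) = 114.1 - j37.08 V
  V4 = 8.76·(cos(-90.0°) + j·sin(-90.0°)) = 0 - j8.76 V
Step 2 — Sum components: V_total = 266.8 - j76.59 V.
Step 3 — Convert to polar: |V_total| = 277.5 V, ∠V_total = -16.0°.

V_total = 277.5∠-16.0° V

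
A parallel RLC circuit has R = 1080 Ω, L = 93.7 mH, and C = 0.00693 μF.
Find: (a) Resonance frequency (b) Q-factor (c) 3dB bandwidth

Step 1 — Resonance: ω₀ = 1/√(LC) = 1/√(0.0937·6.93e-09) = 3.924e+04 rad/s.
Step 2 — f₀ = ω₀/(2π) = 6246 Hz.
Step 3 — Parallel Q: Q = R/(ω₀L) = 1080/(3.924e+04·0.0937) = 0.2937.
Step 4 — Bandwidth: Δω = ω₀/Q = 1.336e+05 rad/s; BW = Δω/(2π) = 2.126e+04 Hz.

(a) f₀ = 6246 Hz  (b) Q = 0.2937  (c) BW = 2.126e+04 Hz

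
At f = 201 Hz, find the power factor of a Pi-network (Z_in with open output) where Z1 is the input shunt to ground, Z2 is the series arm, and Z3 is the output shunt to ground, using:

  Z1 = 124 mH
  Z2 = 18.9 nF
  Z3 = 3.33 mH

Step 1 — Angular frequency: ω = 2π·f = 2π·201 = 1263 rad/s.
Step 2 — Component impedances:
  Z1: Z = jωL = j·1263·0.124 = 0 + j156.6 Ω
  Z2: Z = 1/(jωC) = -j/(ω·C) = 0 - j4.19e+04 Ω
  Z3: Z = jωL = j·1263·0.00333 = 0 + j4.206 Ω
Step 3 — With open output, the series arm Z2 and the output shunt Z3 appear in series to ground: Z2 + Z3 = 0 - j4.189e+04 Ω.
Step 4 — Parallel with input shunt Z1: Z_in = Z1 || (Z2 + Z3) = 0 + j157.2 Ω = 157.2∠90.0° Ω.
Step 5 — Power factor: PF = cos(φ) = Re(Z)/|Z| = -0/157.2 = -0.
Step 6 — Type: Im(Z) = 157.2 ⇒ lagging (phase φ = 90.0°).

PF = -0 (lagging, φ = 90.0°)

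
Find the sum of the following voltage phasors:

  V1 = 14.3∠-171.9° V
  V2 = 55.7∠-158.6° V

Step 1 — Convert each phasor to rectangular form:
  V1 = 14.3·(cos(-171.9°) + j·sin(-171.9°)) = -14.16 - j2.015 V
  V2 = 55.7·(cos(-158.6°) + j·sin(-158.6°)) = -51.86 - j20.32 V
Step 2 — Sum components: V_total = -66.02 - j22.34 V.
Step 3 — Convert to polar: |V_total| = 69.69 V, ∠V_total = -161.3°.

V_total = 69.69∠-161.3° V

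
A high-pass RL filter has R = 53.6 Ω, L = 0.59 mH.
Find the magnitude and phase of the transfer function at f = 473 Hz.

Step 1 — Angular frequency: ω = 2π·473 = 2972 rad/s.
Step 2 — Transfer function: H(jω) = jωL/(R + jωL).
Step 3 — Numerator jωL = j·1.753; denominator R + jωL = 53.6 + j1.753.
Step 4 — H = 0.001069 + j0.03268.
Step 5 — Magnitude: |H| = 0.0327 (-29.7 dB); phase: φ = 88.1°.

|H| = 0.0327 (-29.7 dB), φ = 88.1°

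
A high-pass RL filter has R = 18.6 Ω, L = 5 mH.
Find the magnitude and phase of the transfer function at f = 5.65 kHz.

Step 1 — Angular frequency: ω = 2π·5650 = 3.55e+04 rad/s.
Step 2 — Transfer function: H(jω) = jωL/(R + jωL).
Step 3 — Numerator jωL = j·177.5; denominator R + jωL = 18.6 + j177.5.
Step 4 — H = 0.9891 + j0.1037.
Step 5 — Magnitude: |H| = 0.9946 (-0.0 dB); phase: φ = 6.0°.

|H| = 0.9946 (-0.0 dB), φ = 6.0°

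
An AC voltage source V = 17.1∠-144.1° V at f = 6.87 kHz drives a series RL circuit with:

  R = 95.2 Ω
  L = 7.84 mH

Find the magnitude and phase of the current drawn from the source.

Step 1 — Angular frequency: ω = 2π·f = 2π·6870 = 4.317e+04 rad/s.
Step 2 — Component impedances:
  R: Z = R = 95.2 Ω
  L: Z = jωL = j·4.317e+04·0.00784 = 0 + j338.4 Ω
Step 3 — Series combination: Z_total = R + L = 95.2 + j338.4 Ω = 351.6∠74.3° Ω.
Step 4 — Source phasor: V = 17.1∠-144.1° V = -13.85 - j10.03 V.
Step 5 — Ohm's law: I = V / Z_total = (-13.85 - j10.03) / (95.2 + j338.4) = -0.03813 + j0.03021 A.
Step 6 — Convert to polar: |I| = 0.04864 A, ∠I = 141.6°.

I = 0.04864∠141.6° A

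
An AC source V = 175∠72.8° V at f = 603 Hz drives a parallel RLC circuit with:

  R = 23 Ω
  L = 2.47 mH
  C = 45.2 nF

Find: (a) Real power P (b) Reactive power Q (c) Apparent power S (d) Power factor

Step 1 — Angular frequency: ω = 2π·f = 2π·603 = 3789 rad/s.
Step 2 — Component impedances:
  R: Z = R = 23 Ω
  L: Z = jωL = j·3789·0.00247 = 0 + j9.358 Ω
  C: Z = 1/(jωC) = -j/(ω·C) = 0 - j5839 Ω
Step 3 — Parallel combination: 1/Z_total = 1/R + 1/L + 1/C; Z_total = 3.276 + j8.038 Ω = 8.68∠67.8° Ω.
Step 4 — Source phasor: V = 175∠72.8° V = 51.75 + j167.2 V.
Step 5 — Current: I = V / Z = 20.09 + j1.748 A = 20.16∠5.0° A.
Step 6 — Complex power: S = V·I* = 1332 + j3267 VA.
Step 7 — Real power: P = Re(S) = 1332 W.
Step 8 — Reactive power: Q = Im(S) = 3267 VAR.
Step 9 — Apparent power: |S| = 3528 VA.
Step 10 — Power factor: PF = P/|S| = 0.3774 (lagging).

(a) P = 1332 W  (b) Q = 3267 VAR  (c) S = 3528 VA  (d) PF = 0.3774 (lagging)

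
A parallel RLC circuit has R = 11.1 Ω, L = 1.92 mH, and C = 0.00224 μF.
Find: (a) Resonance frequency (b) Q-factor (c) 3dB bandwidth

Step 1 — Resonance: ω₀ = 1/√(LC) = 1/√(0.00192·2.24e-09) = 4.822e+05 rad/s.
Step 2 — f₀ = ω₀/(2π) = 7.674e+04 Hz.
Step 3 — Parallel Q: Q = R/(ω₀L) = 11.1/(4.822e+05·0.00192) = 0.01199.
Step 4 — Bandwidth: Δω = ω₀/Q = 4.022e+07 rad/s; BW = Δω/(2π) = 6.401e+06 Hz.

(a) f₀ = 7.674e+04 Hz  (b) Q = 0.01199  (c) BW = 6.401e+06 Hz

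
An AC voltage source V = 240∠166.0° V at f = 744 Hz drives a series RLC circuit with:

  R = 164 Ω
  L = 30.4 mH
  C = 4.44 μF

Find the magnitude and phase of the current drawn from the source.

Step 1 — Angular frequency: ω = 2π·f = 2π·744 = 4675 rad/s.
Step 2 — Component impedances:
  R: Z = R = 164 Ω
  L: Z = jωL = j·4675·0.0304 = 0 + j142.1 Ω
  C: Z = 1/(jωC) = -j/(ω·C) = 0 - j48.18 Ω
Step 3 — Series combination: Z_total = R + L + C = 164 + j93.93 Ω = 189∠29.8° Ω.
Step 4 — Source phasor: V = 240∠166.0° V = -232.9 + j58.06 V.
Step 5 — Ohm's law: I = V / Z_total = (-232.9 + j58.06) / (164 + j93.93) = -0.9165 + j0.879 A.
Step 6 — Convert to polar: |I| = 1.27 A, ∠I = 136.2°.

I = 1.27∠136.2° A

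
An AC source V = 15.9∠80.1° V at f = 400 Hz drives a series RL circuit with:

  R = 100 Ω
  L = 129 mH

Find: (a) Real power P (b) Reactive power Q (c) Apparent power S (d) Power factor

Step 1 — Angular frequency: ω = 2π·f = 2π·400 = 2513 rad/s.
Step 2 — Component impedances:
  R: Z = R = 100 Ω
  L: Z = jωL = j·2513·0.129 = 0 + j324.2 Ω
Step 3 — Series combination: Z_total = R + L = 100 + j324.2 Ω = 339.3∠72.9° Ω.
Step 4 — Source phasor: V = 15.9∠80.1° V = 2.734 + j15.66 V.
Step 5 — Current: I = V / Z = 0.04649 + j0.005907 A = 0.04686∠7.2° A.
Step 6 — Complex power: S = V·I* = 0.2196 + j0.712 VA.
Step 7 — Real power: P = Re(S) = 0.2196 W.
Step 8 — Reactive power: Q = Im(S) = 0.712 VAR.
Step 9 — Apparent power: |S| = 0.7451 VA.
Step 10 — Power factor: PF = P/|S| = 0.2947 (lagging).

(a) P = 0.2196 W  (b) Q = 0.712 VAR  (c) S = 0.7451 VA  (d) PF = 0.2947 (lagging)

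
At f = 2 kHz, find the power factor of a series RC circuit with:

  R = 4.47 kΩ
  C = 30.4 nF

Step 1 — Angular frequency: ω = 2π·f = 2π·2000 = 1.257e+04 rad/s.
Step 2 — Component impedances:
  R: Z = R = 4470 Ω
  C: Z = 1/(jωC) = -j/(ω·C) = 0 - j2618 Ω
Step 3 — Series combination: Z_total = R + C = 4470 - j2618 Ω = 5180∠-30.4° Ω.
Step 4 — Power factor: PF = cos(φ) = Re(Z)/|Z| = 4470/5180 = 0.8629.
Step 5 — Type: Im(Z) = -2618 ⇒ leading (phase φ = -30.4°).

PF = 0.8629 (leading, φ = -30.4°)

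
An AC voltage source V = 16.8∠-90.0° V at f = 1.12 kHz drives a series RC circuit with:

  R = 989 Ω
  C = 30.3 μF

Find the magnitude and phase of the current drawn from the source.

Step 1 — Angular frequency: ω = 2π·f = 2π·1120 = 7037 rad/s.
Step 2 — Component impedances:
  R: Z = R = 989 Ω
  C: Z = 1/(jωC) = -j/(ω·C) = 0 - j4.69 Ω
Step 3 — Series combination: Z_total = R + C = 989 - j4.69 Ω = 989∠-0.3° Ω.
Step 4 — Source phasor: V = 16.8∠-90.0° V = 0 - j16.8 V.
Step 5 — Ohm's law: I = V / Z_total = (0 - j16.8) / (989 - j4.69) = 8.055e-05 - j0.01699 A.
Step 6 — Convert to polar: |I| = 0.01699 A, ∠I = -89.7°.

I = 0.01699∠-89.7° A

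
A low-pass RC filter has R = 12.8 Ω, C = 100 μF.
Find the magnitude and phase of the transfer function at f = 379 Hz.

Step 1 — Angular frequency: ω = 2π·379 = 2381 rad/s.
Step 2 — Transfer function: H(jω) = 1/(1 + jωRC).
Step 3 — Denominator: 1 + jωRC = 1 + j·2381·12.8·0.0001 = 1 + j3.048.
Step 4 — H = 0.09717 - j0.2962.
Step 5 — Magnitude: |H| = 0.3117 (-10.1 dB); phase: φ = -71.8°.

|H| = 0.3117 (-10.1 dB), φ = -71.8°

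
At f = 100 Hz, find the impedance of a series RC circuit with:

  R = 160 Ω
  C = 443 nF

Step 1 — Angular frequency: ω = 2π·f = 2π·100 = 628.3 rad/s.
Step 2 — Component impedances:
  R: Z = R = 160 Ω
  C: Z = 1/(jωC) = -j/(ω·C) = 0 - j3593 Ω
Step 3 — Series combination: Z_total = R + C = 160 - j3593 Ω = 3596∠-87.5° Ω.

Z = 160 - j3593 Ω = 3596∠-87.5° Ω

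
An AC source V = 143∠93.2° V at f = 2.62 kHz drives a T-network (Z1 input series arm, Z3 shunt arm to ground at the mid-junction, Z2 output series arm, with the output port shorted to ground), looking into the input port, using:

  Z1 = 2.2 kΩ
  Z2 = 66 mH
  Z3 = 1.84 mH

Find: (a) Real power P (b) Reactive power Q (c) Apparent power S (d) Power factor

Step 1 — Angular frequency: ω = 2π·f = 2π·2620 = 1.646e+04 rad/s.
Step 2 — Component impedances:
  Z1: Z = R = 2200 Ω
  Z2: Z = jωL = j·1.646e+04·0.066 = 0 + j1086 Ω
  Z3: Z = jωL = j·1.646e+04·0.00184 = 0 + j30.29 Ω
Step 3 — With the output port shorted to ground, the output series arm Z2 runs from the junction to ground; the shunt arm Z3 also runs from the junction to ground. They appear in parallel: Z3 || Z2 = 0 + j29.47 Ω.
Step 4 — Series with input arm Z1: Z_in = Z1 + (Z3 || Z2) = 2200 + j29.47 Ω = 2200∠0.8° Ω.
Step 5 — Source phasor: V = 143∠93.2° V = -7.982 + j142.8 V.
Step 6 — Current: I = V / Z = -0.002759 + j0.06494 A = 0.06499∠92.4° A.
Step 7 — Complex power: S = V·I* = 9.293 + j0.1245 VA.
Step 8 — Real power: P = Re(S) = 9.293 W.
Step 9 — Reactive power: Q = Im(S) = 0.1245 VAR.
Step 10 — Apparent power: |S| = 9.294 VA.
Step 11 — Power factor: PF = P/|S| = 0.9999 (lagging).

(a) P = 9.293 W  (b) Q = 0.1245 VAR  (c) S = 9.294 VA  (d) PF = 0.9999 (lagging)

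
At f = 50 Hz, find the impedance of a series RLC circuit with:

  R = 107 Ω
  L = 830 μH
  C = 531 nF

Step 1 — Angular frequency: ω = 2π·f = 2π·50 = 314.2 rad/s.
Step 2 — Component impedances:
  R: Z = R = 107 Ω
  L: Z = jωL = j·314.2·0.00083 = 0 + j0.2608 Ω
  C: Z = 1/(jωC) = -j/(ω·C) = 0 - j5995 Ω
Step 3 — Series combination: Z_total = R + L + C = 107 - j5994 Ω = 5995∠-89.0° Ω.

Z = 107 - j5994 Ω = 5995∠-89.0° Ω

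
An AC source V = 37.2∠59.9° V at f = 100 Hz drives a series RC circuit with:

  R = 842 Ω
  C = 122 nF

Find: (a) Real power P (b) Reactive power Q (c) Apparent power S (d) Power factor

Step 1 — Angular frequency: ω = 2π·f = 2π·100 = 628.3 rad/s.
Step 2 — Component impedances:
  R: Z = R = 842 Ω
  C: Z = 1/(jωC) = -j/(ω·C) = 0 - j1.305e+04 Ω
Step 3 — Series combination: Z_total = R + C = 842 - j1.305e+04 Ω = 1.307e+04∠-86.3° Ω.
Step 4 — Source phasor: V = 37.2∠59.9° V = 18.66 + j32.18 V.
Step 5 — Current: I = V / Z = -0.002365 + j0.001583 A = 0.002846∠146.2° A.
Step 6 — Complex power: S = V·I* = 0.006818 - j0.1056 VA.
Step 7 — Real power: P = Re(S) = 0.006818 W.
Step 8 — Reactive power: Q = Im(S) = -0.1056 VAR.
Step 9 — Apparent power: |S| = 0.1059 VA.
Step 10 — Power factor: PF = P/|S| = 0.06441 (leading).

(a) P = 0.006818 W  (b) Q = -0.1056 VAR  (c) S = 0.1059 VA  (d) PF = 0.06441 (leading)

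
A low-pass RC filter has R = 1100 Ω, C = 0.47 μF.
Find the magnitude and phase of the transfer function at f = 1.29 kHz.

Step 1 — Angular frequency: ω = 2π·1290 = 8105 rad/s.
Step 2 — Transfer function: H(jω) = 1/(1 + jωRC).
Step 3 — Denominator: 1 + jωRC = 1 + j·8105·1100·4.7e-07 = 1 + j4.19.
Step 4 — H = 0.05388 - j0.2258.
Step 5 — Magnitude: |H| = 0.2321 (-12.7 dB); phase: φ = -76.6°.

|H| = 0.2321 (-12.7 dB), φ = -76.6°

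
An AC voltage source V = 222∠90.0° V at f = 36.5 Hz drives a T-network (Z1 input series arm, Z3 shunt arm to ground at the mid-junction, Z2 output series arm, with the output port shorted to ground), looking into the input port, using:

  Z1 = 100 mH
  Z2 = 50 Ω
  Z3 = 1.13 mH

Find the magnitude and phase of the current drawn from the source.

Step 1 — Angular frequency: ω = 2π·f = 2π·36.5 = 229.3 rad/s.
Step 2 — Component impedances:
  Z1: Z = jωL = j·229.3·0.1 = 0 + j22.93 Ω
  Z2: Z = R = 50 Ω
  Z3: Z = jωL = j·229.3·0.00113 = 0 + j0.2591 Ω
Step 3 — With the output port shorted to ground, the output series arm Z2 runs from the junction to ground; the shunt arm Z3 also runs from the junction to ground. They appear in parallel: Z3 || Z2 = 0.001343 + j0.2591 Ω.
Step 4 — Series with input arm Z1: Z_in = Z1 + (Z3 || Z2) = 0.001343 + j23.19 Ω = 23.19∠90.0° Ω.
Step 5 — Source phasor: V = 222∠90.0° V = 0 + j222 V.
Step 6 — Ohm's law: I = V / Z_total = (0 + j222) / (0.001343 + j23.19) = 9.572 + j0.0005543 A.
Step 7 — Convert to polar: |I| = 9.572 A, ∠I = 0.0°.

I = 9.572∠0.0° A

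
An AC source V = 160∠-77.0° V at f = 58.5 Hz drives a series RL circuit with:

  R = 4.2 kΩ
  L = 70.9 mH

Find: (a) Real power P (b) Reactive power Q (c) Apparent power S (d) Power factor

Step 1 — Angular frequency: ω = 2π·f = 2π·58.5 = 367.6 rad/s.
Step 2 — Component impedances:
  R: Z = R = 4200 Ω
  L: Z = jωL = j·367.6·0.0709 = 0 + j26.06 Ω
Step 3 — Series combination: Z_total = R + L = 4200 + j26.06 Ω = 4200∠0.4° Ω.
Step 4 — Source phasor: V = 160∠-77.0° V = 35.99 - j155.9 V.
Step 5 — Current: I = V / Z = 0.008339 - j0.03717 A = 0.03809∠-77.4° A.
Step 6 — Complex power: S = V·I* = 6.095 + j0.03782 VA.
Step 7 — Real power: P = Re(S) = 6.095 W.
Step 8 — Reactive power: Q = Im(S) = 0.03782 VAR.
Step 9 — Apparent power: |S| = 6.095 VA.
Step 10 — Power factor: PF = P/|S| = 1 (lagging).

(a) P = 6.095 W  (b) Q = 0.03782 VAR  (c) S = 6.095 VA  (d) PF = 1 (lagging)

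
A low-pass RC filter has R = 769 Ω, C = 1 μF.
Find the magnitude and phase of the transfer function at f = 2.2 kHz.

Step 1 — Angular frequency: ω = 2π·2200 = 1.382e+04 rad/s.
Step 2 — Transfer function: H(jω) = 1/(1 + jωRC).
Step 3 — Denominator: 1 + jωRC = 1 + j·1.382e+04·769·1e-06 = 1 + j10.63.
Step 4 — H = 0.008772 - j0.09325.
Step 5 — Magnitude: |H| = 0.09366 (-20.6 dB); phase: φ = -84.6°.

|H| = 0.09366 (-20.6 dB), φ = -84.6°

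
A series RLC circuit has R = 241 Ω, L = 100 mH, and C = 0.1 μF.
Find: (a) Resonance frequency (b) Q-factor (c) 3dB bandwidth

Step 1 — Resonance: ω₀ = 1/√(LC) = 1/√(0.1·1e-07) = 1e+04 rad/s.
Step 2 — f₀ = ω₀/(2π) = 1592 Hz.
Step 3 — Series Q: Q = ω₀L/R = 1e+04·0.1/241 = 4.149.
Step 4 — Bandwidth: Δω = ω₀/Q = 2410 rad/s; BW = Δω/(2π) = 383.6 Hz.

(a) f₀ = 1592 Hz  (b) Q = 4.149  (c) BW = 383.6 Hz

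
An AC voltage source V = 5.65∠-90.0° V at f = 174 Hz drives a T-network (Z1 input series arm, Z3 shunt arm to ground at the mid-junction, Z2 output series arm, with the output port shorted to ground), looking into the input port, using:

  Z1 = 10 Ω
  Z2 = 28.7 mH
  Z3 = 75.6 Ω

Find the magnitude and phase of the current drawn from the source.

Step 1 — Angular frequency: ω = 2π·f = 2π·174 = 1093 rad/s.
Step 2 — Component impedances:
  Z1: Z = R = 10 Ω
  Z2: Z = jωL = j·1093·0.0287 = 0 + j31.38 Ω
  Z3: Z = R = 75.6 Ω
Step 3 — With the output port shorted to ground, the output series arm Z2 runs from the junction to ground; the shunt arm Z3 also runs from the junction to ground. They appear in parallel: Z3 || Z2 = 11.11 + j26.77 Ω.
Step 4 — Series with input arm Z1: Z_in = Z1 + (Z3 || Z2) = 21.11 + j26.77 Ω = 34.09∠51.7° Ω.
Step 5 — Source phasor: V = 5.65∠-90.0° V = 0 - j5.65 V.
Step 6 — Ohm's law: I = V / Z_total = (0 - j5.65) / (21.11 + j26.77) = -0.1301 - j0.1026 A.
Step 7 — Convert to polar: |I| = 0.1657 A, ∠I = -141.7°.

I = 0.1657∠-141.7° A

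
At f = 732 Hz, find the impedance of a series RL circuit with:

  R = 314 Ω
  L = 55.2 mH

Step 1 — Angular frequency: ω = 2π·f = 2π·732 = 4599 rad/s.
Step 2 — Component impedances:
  R: Z = R = 314 Ω
  L: Z = jωL = j·4599·0.0552 = 0 + j253.9 Ω
Step 3 — Series combination: Z_total = R + L = 314 + j253.9 Ω = 403.8∠39.0° Ω.

Z = 314 + j253.9 Ω = 403.8∠39.0° Ω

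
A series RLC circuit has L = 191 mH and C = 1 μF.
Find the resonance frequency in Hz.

Step 1 — Resonance condition Im(Z)=0 gives ω₀ = 1/√(LC).
Step 2 — ω₀ = 1/√(0.191·1e-06) = 2288 rad/s.
Step 3 — f₀ = ω₀/(2π) = 364.2 Hz.

f₀ = 364.2 Hz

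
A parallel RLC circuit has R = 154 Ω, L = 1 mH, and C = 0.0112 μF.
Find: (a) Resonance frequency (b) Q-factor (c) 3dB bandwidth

Step 1 — Resonance: ω₀ = 1/√(LC) = 1/√(0.001·1.12e-08) = 2.988e+05 rad/s.
Step 2 — f₀ = ω₀/(2π) = 4.756e+04 Hz.
Step 3 — Parallel Q: Q = R/(ω₀L) = 154/(2.988e+05·0.001) = 0.5154.
Step 4 — Bandwidth: Δω = ω₀/Q = 5.798e+05 rad/s; BW = Δω/(2π) = 9.227e+04 Hz.

(a) f₀ = 4.756e+04 Hz  (b) Q = 0.5154  (c) BW = 9.227e+04 Hz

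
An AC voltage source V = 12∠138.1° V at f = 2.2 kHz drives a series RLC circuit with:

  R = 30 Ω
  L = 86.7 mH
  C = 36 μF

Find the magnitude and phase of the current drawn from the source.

Step 1 — Angular frequency: ω = 2π·f = 2π·2200 = 1.382e+04 rad/s.
Step 2 — Component impedances:
  R: Z = R = 30 Ω
  L: Z = jωL = j·1.382e+04·0.0867 = 0 + j1198 Ω
  C: Z = 1/(jωC) = -j/(ω·C) = 0 - j2.01 Ω
Step 3 — Series combination: Z_total = R + L + C = 30 + j1196 Ω = 1197∠88.6° Ω.
Step 4 — Source phasor: V = 12∠138.1° V = -8.932 + j8.014 V.
Step 5 — Ohm's law: I = V / Z_total = (-8.932 + j8.014) / (30 + j1196) = 0.006507 + j0.007628 A.
Step 6 — Convert to polar: |I| = 0.01003 A, ∠I = 49.5°.

I = 0.01003∠49.5° A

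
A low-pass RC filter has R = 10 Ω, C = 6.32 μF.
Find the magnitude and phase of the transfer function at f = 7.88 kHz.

Step 1 — Angular frequency: ω = 2π·7880 = 4.951e+04 rad/s.
Step 2 — Transfer function: H(jω) = 1/(1 + jωRC).
Step 3 — Denominator: 1 + jωRC = 1 + j·4.951e+04·10·6.32e-06 = 1 + j3.129.
Step 4 — H = 0.09267 - j0.29.
Step 5 — Magnitude: |H| = 0.3044 (-10.3 dB); phase: φ = -72.3°.

|H| = 0.3044 (-10.3 dB), φ = -72.3°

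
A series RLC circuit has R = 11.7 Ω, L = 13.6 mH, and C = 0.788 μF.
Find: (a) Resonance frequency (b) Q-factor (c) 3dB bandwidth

Step 1 — Resonance condition Im(Z)=0 gives ω₀ = 1/√(LC).
Step 2 — ω₀ = 1/√(0.0136·7.88e-07) = 9660 rad/s.
Step 3 — f₀ = ω₀/(2π) = 1537 Hz.
Step 4 — Series Q: Q = ω₀L/R = 9660·0.0136/11.7 = 11.23.
Step 5 — 3dB bandwidth: Δω = ω₀/Q = 860.3 rad/s; BW = Δω/(2π) = 136.9 Hz.

(a) f₀ = 1537 Hz  (b) Q = 11.23  (c) BW = 136.9 Hz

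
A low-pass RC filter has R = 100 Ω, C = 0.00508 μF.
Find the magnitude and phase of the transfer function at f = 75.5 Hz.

Step 1 — Angular frequency: ω = 2π·75.5 = 474.4 rad/s.
Step 2 — Transfer function: H(jω) = 1/(1 + jωRC).
Step 3 — Denominator: 1 + jωRC = 1 + j·474.4·100·5.08e-09 = 1 + j0.000241.
Step 4 — H = 1 - j0.000241.
Step 5 — Magnitude: |H| = 1 (-0.0 dB); phase: φ = -0.0°.

|H| = 1 (-0.0 dB), φ = -0.0°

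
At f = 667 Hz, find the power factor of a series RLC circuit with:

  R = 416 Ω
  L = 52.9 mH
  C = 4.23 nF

Step 1 — Angular frequency: ω = 2π·f = 2π·667 = 4191 rad/s.
Step 2 — Component impedances:
  R: Z = R = 416 Ω
  L: Z = jωL = j·4191·0.0529 = 0 + j221.7 Ω
  C: Z = 1/(jωC) = -j/(ω·C) = 0 - j5.641e+04 Ω
Step 3 — Series combination: Z_total = R + L + C = 416 - j5.619e+04 Ω = 5.619e+04∠-89.6° Ω.
Step 4 — Power factor: PF = cos(φ) = Re(Z)/|Z| = 416/56189.6 = 0.007404.
Step 5 — Type: Im(Z) = -5.619e+04 ⇒ leading (phase φ = -89.6°).

PF = 0.007404 (leading, φ = -89.6°)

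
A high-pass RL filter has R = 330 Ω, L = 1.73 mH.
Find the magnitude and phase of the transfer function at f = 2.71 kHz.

Step 1 — Angular frequency: ω = 2π·2710 = 1.703e+04 rad/s.
Step 2 — Transfer function: H(jω) = jωL/(R + jωL).
Step 3 — Numerator jωL = j·29.46; denominator R + jωL = 330 + j29.46.
Step 4 — H = 0.007905 + j0.08856.
Step 5 — Magnitude: |H| = 0.08891 (-21.0 dB); phase: φ = 84.9°.

|H| = 0.08891 (-21.0 dB), φ = 84.9°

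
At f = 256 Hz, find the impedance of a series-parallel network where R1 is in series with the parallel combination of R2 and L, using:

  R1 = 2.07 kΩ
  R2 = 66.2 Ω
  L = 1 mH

Step 1 — Angular frequency: ω = 2π·f = 2π·256 = 1608 rad/s.
Step 2 — Component impedances:
  R1: Z = R = 2070 Ω
  R2: Z = R = 66.2 Ω
  L: Z = jωL = j·1608·0.001 = 0 + j1.608 Ω
Step 3 — Parallel branch: R2 || L = 1/(1/R2 + 1/L) = 0.03906 + j1.608 Ω.
Step 4 — Series with R1: Z_total = R1 + (R2 || L) = 2070 + j1.608 Ω = 2070∠0.0° Ω.

Z = 2070 + j1.608 Ω = 2070∠0.0° Ω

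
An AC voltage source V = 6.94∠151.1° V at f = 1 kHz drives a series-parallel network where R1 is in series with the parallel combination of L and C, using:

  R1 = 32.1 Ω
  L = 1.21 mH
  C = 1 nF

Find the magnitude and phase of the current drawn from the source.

Step 1 — Angular frequency: ω = 2π·f = 2π·1000 = 6283 rad/s.
Step 2 — Component impedances:
  R1: Z = R = 32.1 Ω
  L: Z = jωL = j·6283·0.00121 = 0 + j7.603 Ω
  C: Z = 1/(jωC) = -j/(ω·C) = 0 - j1.592e+05 Ω
Step 3 — Parallel branch: L || C = 1/(1/L + 1/C) = 0 + j7.603 Ω.
Step 4 — Series with R1: Z_total = R1 + (L || C) = 32.1 + j7.603 Ω = 32.99∠13.3° Ω.
Step 5 — Source phasor: V = 6.94∠151.1° V = -6.076 + j3.354 V.
Step 6 — Ohm's law: I = V / Z_total = (-6.076 + j3.354) / (32.1 + j7.603) = -0.1558 + j0.1414 A.
Step 7 — Convert to polar: |I| = 0.2104 A, ∠I = 137.8°.

I = 0.2104∠137.8° A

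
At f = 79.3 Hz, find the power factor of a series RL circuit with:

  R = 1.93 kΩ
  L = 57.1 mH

Step 1 — Angular frequency: ω = 2π·f = 2π·79.3 = 498.3 rad/s.
Step 2 — Component impedances:
  R: Z = R = 1930 Ω
  L: Z = jωL = j·498.3·0.0571 = 0 + j28.45 Ω
Step 3 — Series combination: Z_total = R + L = 1930 + j28.45 Ω = 1930∠0.8° Ω.
Step 4 — Power factor: PF = cos(φ) = Re(Z)/|Z| = 1930/1930.2 = 0.9999.
Step 5 — Type: Im(Z) = 28.45 ⇒ lagging (phase φ = 0.8°).

PF = 0.9999 (lagging, φ = 0.8°)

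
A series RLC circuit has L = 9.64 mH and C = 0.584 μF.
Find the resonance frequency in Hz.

Step 1 — Resonance condition Im(Z)=0 gives ω₀ = 1/√(LC).
Step 2 — ω₀ = 1/√(0.00964·5.84e-07) = 1.333e+04 rad/s.
Step 3 — f₀ = ω₀/(2π) = 2121 Hz.

f₀ = 2121 Hz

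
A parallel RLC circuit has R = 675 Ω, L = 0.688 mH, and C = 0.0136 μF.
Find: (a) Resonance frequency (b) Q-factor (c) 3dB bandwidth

Step 1 — Resonance: ω₀ = 1/√(LC) = 1/√(0.000688·1.36e-08) = 3.269e+05 rad/s.
Step 2 — f₀ = ω₀/(2π) = 5.203e+04 Hz.
Step 3 — Parallel Q: Q = R/(ω₀L) = 675/(3.269e+05·0.000688) = 3.001.
Step 4 — Bandwidth: Δω = ω₀/Q = 1.089e+05 rad/s; BW = Δω/(2π) = 1.734e+04 Hz.

(a) f₀ = 5.203e+04 Hz  (b) Q = 3.001  (c) BW = 1.734e+04 Hz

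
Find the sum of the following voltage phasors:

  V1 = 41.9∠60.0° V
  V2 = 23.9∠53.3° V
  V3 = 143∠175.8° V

Step 1 — Convert each phasor to rectangular form:
  V1 = 41.9·(cos(60.0°) + j·sin(60.0°)) = 20.95 + j36.29 V
  V2 = 23.9·(cos(53.3°) + j·sin(53.3°)) = 14.28 + j19.16 V
  V3 = 143·(cos(175.8°) + j·sin(175.8°)) = -142.6 + j10.47 V
Step 2 — Sum components: V_total = -107.4 + j65.92 V.
Step 3 — Convert to polar: |V_total| = 126 V, ∠V_total = 148.5°.

V_total = 126∠148.5° V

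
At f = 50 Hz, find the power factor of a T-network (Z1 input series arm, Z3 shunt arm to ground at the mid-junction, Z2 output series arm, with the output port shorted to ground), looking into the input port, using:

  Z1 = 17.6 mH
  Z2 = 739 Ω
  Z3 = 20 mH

Step 1 — Angular frequency: ω = 2π·f = 2π·50 = 314.2 rad/s.
Step 2 — Component impedances:
  Z1: Z = jωL = j·314.2·0.0176 = 0 + j5.529 Ω
  Z2: Z = R = 739 Ω
  Z3: Z = jωL = j·314.2·0.02 = 0 + j6.283 Ω
Step 3 — With the output port shorted to ground, the output series arm Z2 runs from the junction to ground; the shunt arm Z3 also runs from the junction to ground. They appear in parallel: Z3 || Z2 = 0.05342 + j6.283 Ω.
Step 4 — Series with input arm Z1: Z_in = Z1 + (Z3 || Z2) = 0.05342 + j11.81 Ω = 11.81∠89.7° Ω.
Step 5 — Power factor: PF = cos(φ) = Re(Z)/|Z| = 0.053418/11.812 = 0.004522.
Step 6 — Type: Im(Z) = 11.81 ⇒ lagging (phase φ = 89.7°).

PF = 0.004522 (lagging, φ = 89.7°)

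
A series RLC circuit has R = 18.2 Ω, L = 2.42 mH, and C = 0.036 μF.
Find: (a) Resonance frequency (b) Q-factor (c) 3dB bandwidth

Step 1 — Resonance: ω₀ = 1/√(LC) = 1/√(0.00242·3.6e-08) = 1.071e+05 rad/s.
Step 2 — f₀ = ω₀/(2π) = 1.705e+04 Hz.
Step 3 — Series Q: Q = ω₀L/R = 1.071e+05·0.00242/18.2 = 14.25.
Step 4 — Bandwidth: Δω = ω₀/Q = 7521 rad/s; BW = Δω/(2π) = 1197 Hz.

(a) f₀ = 1.705e+04 Hz  (b) Q = 14.25  (c) BW = 1197 Hz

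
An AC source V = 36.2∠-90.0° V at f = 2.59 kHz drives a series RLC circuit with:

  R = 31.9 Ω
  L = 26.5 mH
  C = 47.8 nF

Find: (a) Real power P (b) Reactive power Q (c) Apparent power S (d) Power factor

Step 1 — Angular frequency: ω = 2π·f = 2π·2590 = 1.627e+04 rad/s.
Step 2 — Component impedances:
  R: Z = R = 31.9 Ω
  L: Z = jωL = j·1.627e+04·0.0265 = 0 + j431.2 Ω
  C: Z = 1/(jωC) = -j/(ω·C) = 0 - j1286 Ω
Step 3 — Series combination: Z_total = R + L + C = 31.9 - j854.3 Ω = 854.9∠-87.9° Ω.
Step 4 — Source phasor: V = 36.2∠-90.0° V = 0 - j36.2 V.
Step 5 — Current: I = V / Z = 0.04231 - j0.00158 A = 0.04234∠-2.1° A.
Step 6 — Complex power: S = V·I* = 0.0572 - j1.532 VA.
Step 7 — Real power: P = Re(S) = 0.0572 W.
Step 8 — Reactive power: Q = Im(S) = -1.532 VAR.
Step 9 — Apparent power: |S| = 1.533 VA.
Step 10 — Power factor: PF = P/|S| = 0.03731 (leading).

(a) P = 0.0572 W  (b) Q = -1.532 VAR  (c) S = 1.533 VA  (d) PF = 0.03731 (leading)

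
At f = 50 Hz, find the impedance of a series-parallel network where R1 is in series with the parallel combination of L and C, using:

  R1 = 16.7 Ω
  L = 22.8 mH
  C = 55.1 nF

Step 1 — Angular frequency: ω = 2π·f = 2π·50 = 314.2 rad/s.
Step 2 — Component impedances:
  R1: Z = R = 16.7 Ω
  L: Z = jωL = j·314.2·0.0228 = 0 + j7.163 Ω
  C: Z = 1/(jωC) = -j/(ω·C) = 0 - j5.777e+04 Ω
Step 3 — Parallel branch: L || C = 1/(1/L + 1/C) = 0 + j7.164 Ω.
Step 4 — Series with R1: Z_total = R1 + (L || C) = 16.7 + j7.164 Ω = 18.17∠23.2° Ω.

Z = 16.7 + j7.164 Ω = 18.17∠23.2° Ω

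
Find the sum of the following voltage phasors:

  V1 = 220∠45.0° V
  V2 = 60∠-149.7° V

Step 1 — Convert each phasor to rectangular form:
  V1 = 220·(cos(45.0°) + j·sin(45.0°)) = 155.6 + j155.6 V
  V2 = 60·(cos(-149.7°) + j·sin(-149.7°)) = -51.8 - j30.27 V
Step 2 — Sum components: V_total = 103.8 + j125.3 V.
Step 3 — Convert to polar: |V_total| = 162.7 V, ∠V_total = 50.4°.

V_total = 162.7∠50.4° V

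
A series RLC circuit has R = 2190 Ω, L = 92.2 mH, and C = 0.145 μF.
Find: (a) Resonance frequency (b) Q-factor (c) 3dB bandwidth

Step 1 — Resonance: ω₀ = 1/√(LC) = 1/√(0.0922·1.45e-07) = 8649 rad/s.
Step 2 — f₀ = ω₀/(2π) = 1376 Hz.
Step 3 — Series Q: Q = ω₀L/R = 8649·0.0922/2190 = 0.3641.
Step 4 — Bandwidth: Δω = ω₀/Q = 2.375e+04 rad/s; BW = Δω/(2π) = 3780 Hz.

(a) f₀ = 1376 Hz  (b) Q = 0.3641  (c) BW = 3780 Hz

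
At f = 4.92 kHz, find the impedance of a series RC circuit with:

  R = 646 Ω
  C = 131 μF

Step 1 — Angular frequency: ω = 2π·f = 2π·4920 = 3.091e+04 rad/s.
Step 2 — Component impedances:
  R: Z = R = 646 Ω
  C: Z = 1/(jωC) = -j/(ω·C) = 0 - j0.2469 Ω
Step 3 — Series combination: Z_total = R + C = 646 - j0.2469 Ω = 646∠-0.0° Ω.

Z = 646 - j0.2469 Ω = 646∠-0.0° Ω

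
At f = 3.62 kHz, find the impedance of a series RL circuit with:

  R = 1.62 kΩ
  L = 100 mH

Step 1 — Angular frequency: ω = 2π·f = 2π·3620 = 2.275e+04 rad/s.
Step 2 — Component impedances:
  R: Z = R = 1620 Ω
  L: Z = jωL = j·2.275e+04·0.1 = 0 + j2275 Ω
Step 3 — Series combination: Z_total = R + L = 1620 + j2275 Ω = 2792∠54.5° Ω.

Z = 1620 + j2275 Ω = 2792∠54.5° Ω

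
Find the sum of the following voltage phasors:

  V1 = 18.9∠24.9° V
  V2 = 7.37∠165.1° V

Step 1 — Convert each phasor to rectangular form:
  V1 = 18.9·(cos(24.9°) + j·sin(24.9°)) = 17.14 + j7.958 V
  V2 = 7.37·(cos(165.1°) + j·sin(165.1°)) = -7.122 + j1.895 V
Step 2 — Sum components: V_total = 10.02 + j9.853 V.
Step 3 — Convert to polar: |V_total| = 14.05 V, ∠V_total = 44.5°.

V_total = 14.05∠44.5° V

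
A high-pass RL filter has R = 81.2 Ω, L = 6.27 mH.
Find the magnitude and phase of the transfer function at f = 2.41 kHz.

Step 1 — Angular frequency: ω = 2π·2410 = 1.514e+04 rad/s.
Step 2 — Transfer function: H(jω) = jωL/(R + jωL).
Step 3 — Numerator jωL = j·94.94; denominator R + jωL = 81.2 + j94.94.
Step 4 — H = 0.5776 + j0.4939.
Step 5 — Magnitude: |H| = 0.76 (-2.4 dB); phase: φ = 40.5°.

|H| = 0.76 (-2.4 dB), φ = 40.5°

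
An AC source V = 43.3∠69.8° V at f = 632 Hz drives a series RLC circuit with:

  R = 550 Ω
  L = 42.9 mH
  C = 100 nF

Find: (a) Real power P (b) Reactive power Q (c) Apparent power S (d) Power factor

Step 1 — Angular frequency: ω = 2π·f = 2π·632 = 3971 rad/s.
Step 2 — Component impedances:
  R: Z = R = 550 Ω
  L: Z = jωL = j·3971·0.0429 = 0 + j170.4 Ω
  C: Z = 1/(jωC) = -j/(ω·C) = 0 - j2518 Ω
Step 3 — Series combination: Z_total = R + L + C = 550 - j2348 Ω = 2411∠-76.8° Ω.
Step 4 — Source phasor: V = 43.3∠69.8° V = 14.95 + j40.64 V.
Step 5 — Current: I = V / Z = -0.01499 + j0.00988 A = 0.01796∠146.6° A.
Step 6 — Complex power: S = V·I* = 0.1773 - j0.757 VA.
Step 7 — Real power: P = Re(S) = 0.1773 W.
Step 8 — Reactive power: Q = Im(S) = -0.757 VAR.
Step 9 — Apparent power: |S| = 0.7775 VA.
Step 10 — Power factor: PF = P/|S| = 0.2281 (leading).

(a) P = 0.1773 W  (b) Q = -0.757 VAR  (c) S = 0.7775 VA  (d) PF = 0.2281 (leading)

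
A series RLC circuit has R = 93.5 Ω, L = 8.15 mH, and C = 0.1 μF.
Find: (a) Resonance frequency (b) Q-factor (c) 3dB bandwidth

Step 1 — Resonance: ω₀ = 1/√(LC) = 1/√(0.00815·1e-07) = 3.503e+04 rad/s.
Step 2 — f₀ = ω₀/(2π) = 5575 Hz.
Step 3 — Series Q: Q = ω₀L/R = 3.503e+04·0.00815/93.5 = 3.053.
Step 4 — Bandwidth: Δω = ω₀/Q = 1.147e+04 rad/s; BW = Δω/(2π) = 1826 Hz.

(a) f₀ = 5575 Hz  (b) Q = 3.053  (c) BW = 1826 Hz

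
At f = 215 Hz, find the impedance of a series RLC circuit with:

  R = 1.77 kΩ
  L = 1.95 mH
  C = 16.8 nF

Step 1 — Angular frequency: ω = 2π·f = 2π·215 = 1351 rad/s.
Step 2 — Component impedances:
  R: Z = R = 1770 Ω
  L: Z = jωL = j·1351·0.00195 = 0 + j2.634 Ω
  C: Z = 1/(jωC) = -j/(ω·C) = 0 - j4.406e+04 Ω
Step 3 — Series combination: Z_total = R + L + C = 1770 - j4.406e+04 Ω = 4.41e+04∠-87.7° Ω.

Z = 1770 - j4.406e+04 Ω = 4.41e+04∠-87.7° Ω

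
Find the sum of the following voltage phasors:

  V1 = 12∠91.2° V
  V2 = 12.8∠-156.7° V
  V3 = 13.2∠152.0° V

Step 1 — Convert each phasor to rectangular form:
  V1 = 12·(cos(91.2°) + j·sin(91.2°)) = -0.2513 + j12 V
  V2 = 12.8·(cos(-156.7°) + j·sin(-156.7°)) = -11.76 - j5.063 V
  V3 = 13.2·(cos(152.0°) + j·sin(152.0°)) = -11.65 + j6.197 V
Step 2 — Sum components: V_total = -23.66 + j13.13 V.
Step 3 — Convert to polar: |V_total| = 27.06 V, ∠V_total = 151.0°.

V_total = 27.06∠151.0° V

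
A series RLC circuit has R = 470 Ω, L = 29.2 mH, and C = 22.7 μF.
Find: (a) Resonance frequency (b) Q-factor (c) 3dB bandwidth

Step 1 — Resonance: ω₀ = 1/√(LC) = 1/√(0.0292·2.27e-05) = 1228 rad/s.
Step 2 — f₀ = ω₀/(2π) = 195.5 Hz.
Step 3 — Series Q: Q = ω₀L/R = 1228·0.0292/470 = 0.07631.
Step 4 — Bandwidth: Δω = ω₀/Q = 1.61e+04 rad/s; BW = Δω/(2π) = 2562 Hz.

(a) f₀ = 195.5 Hz  (b) Q = 0.07631  (c) BW = 2562 Hz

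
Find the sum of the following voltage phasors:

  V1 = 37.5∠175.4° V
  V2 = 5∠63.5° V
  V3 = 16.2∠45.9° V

Step 1 — Convert each phasor to rectangular form:
  V1 = 37.5·(cos(175.4°) + j·sin(175.4°)) = -37.38 + j3.007 V
  V2 = 5·(cos(63.5°) + j·sin(63.5°)) = 2.231 + j4.475 V
  V3 = 16.2·(cos(45.9°) + j·sin(45.9°)) = 11.27 + j11.63 V
Step 2 — Sum components: V_total = -23.87 + j19.12 V.
Step 3 — Convert to polar: |V_total| = 30.58 V, ∠V_total = 141.3°.

V_total = 30.58∠141.3° V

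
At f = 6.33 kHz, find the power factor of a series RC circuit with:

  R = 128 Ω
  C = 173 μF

Step 1 — Angular frequency: ω = 2π·f = 2π·6330 = 3.977e+04 rad/s.
Step 2 — Component impedances:
  R: Z = R = 128 Ω
  C: Z = 1/(jωC) = -j/(ω·C) = 0 - j0.1453 Ω
Step 3 — Series combination: Z_total = R + C = 128 - j0.1453 Ω = 128∠-0.1° Ω.
Step 4 — Power factor: PF = cos(φ) = Re(Z)/|Z| = 128/128 = 1.
Step 5 — Type: Im(Z) = -0.1453 ⇒ leading (phase φ = -0.1°).

PF = 1 (leading, φ = -0.1°)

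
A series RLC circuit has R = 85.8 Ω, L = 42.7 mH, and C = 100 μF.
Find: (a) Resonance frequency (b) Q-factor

Step 1 — Resonance condition Im(Z)=0 gives ω₀ = 1/√(LC).
Step 2 — ω₀ = 1/√(0.0427·0.0001) = 483.9 rad/s.
Step 3 — f₀ = ω₀/(2π) = 77.02 Hz.
Step 4 — Series Q: Q = ω₀L/R = 483.9·0.0427/85.8 = 0.2408.

(a) f₀ = 77.02 Hz  (b) Q = 0.2408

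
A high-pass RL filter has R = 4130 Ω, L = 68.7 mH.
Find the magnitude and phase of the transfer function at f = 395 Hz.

Step 1 — Angular frequency: ω = 2π·395 = 2482 rad/s.
Step 2 — Transfer function: H(jω) = jωL/(R + jωL).
Step 3 — Numerator jωL = j·170.5; denominator R + jωL = 4130 + j170.5.
Step 4 — H = 0.001701 + j0.04121.
Step 5 — Magnitude: |H| = 0.04125 (-27.7 dB); phase: φ = 87.6°.

|H| = 0.04125 (-27.7 dB), φ = 87.6°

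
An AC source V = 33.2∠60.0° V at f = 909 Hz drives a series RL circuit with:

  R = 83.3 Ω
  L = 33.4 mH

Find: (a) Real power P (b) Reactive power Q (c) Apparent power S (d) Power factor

Step 1 — Angular frequency: ω = 2π·f = 2π·909 = 5711 rad/s.
Step 2 — Component impedances:
  R: Z = R = 83.3 Ω
  L: Z = jωL = j·5711·0.0334 = 0 + j190.8 Ω
Step 3 — Series combination: Z_total = R + L = 83.3 + j190.8 Ω = 208.2∠66.4° Ω.
Step 4 — Source phasor: V = 33.2∠60.0° V = 16.6 + j28.75 V.
Step 5 — Current: I = V / Z = 0.1585 - j0.01781 A = 0.1595∠-6.4° A.
Step 6 — Complex power: S = V·I* = 2.119 + j4.853 VA.
Step 7 — Real power: P = Re(S) = 2.119 W.
Step 8 — Reactive power: Q = Im(S) = 4.853 VAR.
Step 9 — Apparent power: |S| = 5.295 VA.
Step 10 — Power factor: PF = P/|S| = 0.4002 (lagging).

(a) P = 2.119 W  (b) Q = 4.853 VAR  (c) S = 5.295 VA  (d) PF = 0.4002 (lagging)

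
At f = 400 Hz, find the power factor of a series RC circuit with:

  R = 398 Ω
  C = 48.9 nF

Step 1 — Angular frequency: ω = 2π·f = 2π·400 = 2513 rad/s.
Step 2 — Component impedances:
  R: Z = R = 398 Ω
  C: Z = 1/(jωC) = -j/(ω·C) = 0 - j8137 Ω
Step 3 — Series combination: Z_total = R + C = 398 - j8137 Ω = 8146∠-87.2° Ω.
Step 4 — Power factor: PF = cos(φ) = Re(Z)/|Z| = 398/8146 = 0.04886.
Step 5 — Type: Im(Z) = -8137 ⇒ leading (phase φ = -87.2°).

PF = 0.04886 (leading, φ = -87.2°)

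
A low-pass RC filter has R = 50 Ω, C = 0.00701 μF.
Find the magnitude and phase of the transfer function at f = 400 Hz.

Step 1 — Angular frequency: ω = 2π·400 = 2513 rad/s.
Step 2 — Transfer function: H(jω) = 1/(1 + jωRC).
Step 3 — Denominator: 1 + jωRC = 1 + j·2513·50·7.01e-09 = 1 + j0.0008809.
Step 4 — H = 1 - j0.0008809.
Step 5 — Magnitude: |H| = 1 (-0.0 dB); phase: φ = -0.1°.

|H| = 1 (-0.0 dB), φ = -0.1°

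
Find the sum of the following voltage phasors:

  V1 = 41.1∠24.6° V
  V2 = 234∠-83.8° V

Step 1 — Convert each phasor to rectangular form:
  V1 = 41.1·(cos(24.6°) + j·sin(24.6°)) = 37.37 + j17.11 V
  V2 = 234·(cos(-83.8°) + j·sin(-83.8°)) = 25.27 - j232.6 V
Step 2 — Sum components: V_total = 62.64 - j215.5 V.
Step 3 — Convert to polar: |V_total| = 224.4 V, ∠V_total = -73.8°.

V_total = 224.4∠-73.8° V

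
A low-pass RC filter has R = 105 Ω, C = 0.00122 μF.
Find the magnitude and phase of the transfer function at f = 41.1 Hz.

Step 1 — Angular frequency: ω = 2π·41.1 = 258.2 rad/s.
Step 2 — Transfer function: H(jω) = 1/(1 + jωRC).
Step 3 — Denominator: 1 + jωRC = 1 + j·258.2·105·1.22e-09 = 1 + j3.308e-05.
Step 4 — H = 1 - j3.308e-05.
Step 5 — Magnitude: |H| = 1 (-0.0 dB); phase: φ = -0.0°.

|H| = 1 (-0.0 dB), φ = -0.0°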